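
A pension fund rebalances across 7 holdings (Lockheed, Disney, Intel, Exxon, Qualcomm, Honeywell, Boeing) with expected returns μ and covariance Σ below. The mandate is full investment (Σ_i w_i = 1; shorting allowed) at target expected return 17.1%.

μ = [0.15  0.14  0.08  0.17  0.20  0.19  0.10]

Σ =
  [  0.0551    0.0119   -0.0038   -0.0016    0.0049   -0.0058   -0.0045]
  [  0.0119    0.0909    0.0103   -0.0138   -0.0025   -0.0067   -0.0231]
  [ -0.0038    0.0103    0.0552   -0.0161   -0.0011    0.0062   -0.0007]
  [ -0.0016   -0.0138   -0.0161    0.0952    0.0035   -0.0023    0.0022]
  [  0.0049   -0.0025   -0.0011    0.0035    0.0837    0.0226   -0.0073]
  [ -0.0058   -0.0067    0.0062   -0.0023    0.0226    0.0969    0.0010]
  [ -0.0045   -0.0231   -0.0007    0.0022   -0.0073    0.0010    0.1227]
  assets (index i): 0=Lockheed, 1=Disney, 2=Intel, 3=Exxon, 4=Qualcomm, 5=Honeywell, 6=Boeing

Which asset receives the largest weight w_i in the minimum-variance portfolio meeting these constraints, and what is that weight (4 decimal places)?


p=Σ⁻¹μ = [2.6405  1.8609  1.8285  2.3519  1.8626  1.7382  1.3271]
q=Σ⁻¹𝟙 = [18.4119  12.4509  20.9836  15.7722  9.4310  8.9964  11.4940]
a=μᵀp=2.038207  b=𝟙ᵀp=13.609799  c=𝟙ᵀq=97.540054  D=ac−b²=13.580223
λ₁=(c·0.171−b)/D = (97.540054·0.171−13.609799)/13.580223 = 0.226031
λ₂=(a−b·0.171)/D = (2.038207−13.609799·0.171)/13.580223 = -0.021286
w* = 0.226031·p + -0.021286·q:
  w_0 = 0.226031·2.6405 + -0.021286·18.4119 = 0.2049  (Lockheed)
  w_1 = 0.226031·1.8609 + -0.021286·12.4509 = 0.1556  (Disney)
  w_2 = 0.226031·1.8285 + -0.021286·20.9836 = -0.0334  (Intel)
  w_3 = 0.226031·2.3519 + -0.021286·15.7722 = 0.1959  (Exxon)
  w_4 = 0.226031·1.8626 + -0.021286·9.4310 = 0.2203  (Qualcomm)
  w_5 = 0.226031·1.7382 + -0.021286·8.9964 = 0.2014  (Honeywell)
  w_6 = 0.226031·1.3271 + -0.021286·11.4940 = 0.0553  (Boeing)
Σw_i=1.0000  μᵀw=0.1710
σ²=wᵀΣw=λ₁·μ_p+λ₂ = 0.226031·0.171 + -0.021286 = 0.017365 ≈ 0.0174

Qualcomm (0.2203)


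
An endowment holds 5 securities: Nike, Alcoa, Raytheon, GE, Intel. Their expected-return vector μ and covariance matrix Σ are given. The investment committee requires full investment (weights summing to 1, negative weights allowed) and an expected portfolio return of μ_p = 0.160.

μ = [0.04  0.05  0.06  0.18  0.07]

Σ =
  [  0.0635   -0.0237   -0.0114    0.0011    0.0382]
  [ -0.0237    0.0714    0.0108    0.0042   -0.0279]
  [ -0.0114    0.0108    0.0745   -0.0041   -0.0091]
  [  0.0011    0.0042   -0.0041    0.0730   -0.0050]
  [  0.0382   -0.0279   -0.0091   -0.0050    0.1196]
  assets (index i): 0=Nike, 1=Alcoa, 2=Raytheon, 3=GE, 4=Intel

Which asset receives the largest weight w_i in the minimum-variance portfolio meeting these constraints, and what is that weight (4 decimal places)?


GE (0.7998)

x=Σ⁻¹μ = [0.6423  0.9168  1.0037  2.5128  0.7754]
y=Σ⁻¹𝟙 = [21.1916  21.1458  15.3573  13.5911  8.2622]
a=μᵀx=0.638346  b=𝟙ᵀx=5.851150  c=𝟙ᵀy=79.548021  D=ac−b²=16.543226
λ₁=(c·0.160−b)/D = (79.548021·0.160−5.851150)/16.543226 = 0.415671
λ₂=(a−b·0.160)/D = (0.638346−5.851150·0.160)/16.543226 = -0.018004
w* = 0.415671·x + -0.018004·y:
  w_0 = 0.415671·0.6423 + -0.018004·21.1916 = -0.1145  (Nike)
  w_1 = 0.415671·0.9168 + -0.018004·21.1458 = 0.0004  (Alcoa)
  w_2 = 0.415671·1.0037 + -0.018004·15.3573 = 0.1407  (Raytheon)
  w_3 = 0.415671·2.5128 + -0.018004·13.5911 = 0.7998  (GE)
  w_4 = 0.415671·0.7754 + -0.018004·8.2622 = 0.1736  (Intel)
Σw_i=1.0000  μᵀw=0.1600
σ²=wᵀΣw=λ₁·μ_p+λ₂ = 0.415671·0.160 + -0.018004 = 0.048504 ≈ 0.0485


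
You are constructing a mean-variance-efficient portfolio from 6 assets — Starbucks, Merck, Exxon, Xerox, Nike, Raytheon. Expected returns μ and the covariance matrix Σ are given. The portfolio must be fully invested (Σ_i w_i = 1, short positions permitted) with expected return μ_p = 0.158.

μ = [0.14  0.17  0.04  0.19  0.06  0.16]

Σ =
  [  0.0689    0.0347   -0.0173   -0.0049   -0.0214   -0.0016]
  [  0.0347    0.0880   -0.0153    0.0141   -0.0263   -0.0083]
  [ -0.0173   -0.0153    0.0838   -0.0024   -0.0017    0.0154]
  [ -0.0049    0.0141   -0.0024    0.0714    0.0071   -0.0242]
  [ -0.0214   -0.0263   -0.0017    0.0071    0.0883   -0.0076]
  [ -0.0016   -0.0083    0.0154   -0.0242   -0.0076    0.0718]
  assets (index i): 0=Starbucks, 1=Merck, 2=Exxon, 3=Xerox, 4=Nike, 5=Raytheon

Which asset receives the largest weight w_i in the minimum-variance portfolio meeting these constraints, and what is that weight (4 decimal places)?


u=Σ⁻¹μ = [2.3823  1.3840  0.6794  3.6620  1.7071  3.7107]
v=Σ⁻¹𝟙 = [21.0872  10.6876  15.3571  18.9185  20.1882  20.8524]
a=μᵀu=1.987909  b=𝟙ᵀu=13.525589  c=𝟙ᵀv=107.091071  D=ac−b²=29.945786
λ₁=(c·0.158−b)/D = (107.091071·0.158−13.525589)/29.945786 = 0.113365
λ₂=(a−b·0.158)/D = (1.987909−13.525589·0.158)/29.945786 = -0.004980
w* = 0.113365·u + -0.004980·v:
  w_0 = 0.113365·2.3823 + -0.004980·21.0872 = 0.1651  (Starbucks)
  w_1 = 0.113365·1.3840 + -0.004980·10.6876 = 0.1037  (Merck)
  w_2 = 0.113365·0.6794 + -0.004980·15.3571 = 0.0005  (Exxon)
  w_3 = 0.113365·3.6620 + -0.004980·18.9185 = 0.3209  (Xerox)
  w_4 = 0.113365·1.7071 + -0.004980·20.1882 = 0.0930  (Nike)
  w_5 = 0.113365·3.7107 + -0.004980·20.8524 = 0.3168  (Raytheon)
Σw_i=1.0000  μᵀw=0.1580
σ²=wᵀΣw=λ₁·μ_p+λ₂ = 0.113365·0.158 + -0.004980 = 0.012932 ≈ 0.0129

Xerox (0.3209)


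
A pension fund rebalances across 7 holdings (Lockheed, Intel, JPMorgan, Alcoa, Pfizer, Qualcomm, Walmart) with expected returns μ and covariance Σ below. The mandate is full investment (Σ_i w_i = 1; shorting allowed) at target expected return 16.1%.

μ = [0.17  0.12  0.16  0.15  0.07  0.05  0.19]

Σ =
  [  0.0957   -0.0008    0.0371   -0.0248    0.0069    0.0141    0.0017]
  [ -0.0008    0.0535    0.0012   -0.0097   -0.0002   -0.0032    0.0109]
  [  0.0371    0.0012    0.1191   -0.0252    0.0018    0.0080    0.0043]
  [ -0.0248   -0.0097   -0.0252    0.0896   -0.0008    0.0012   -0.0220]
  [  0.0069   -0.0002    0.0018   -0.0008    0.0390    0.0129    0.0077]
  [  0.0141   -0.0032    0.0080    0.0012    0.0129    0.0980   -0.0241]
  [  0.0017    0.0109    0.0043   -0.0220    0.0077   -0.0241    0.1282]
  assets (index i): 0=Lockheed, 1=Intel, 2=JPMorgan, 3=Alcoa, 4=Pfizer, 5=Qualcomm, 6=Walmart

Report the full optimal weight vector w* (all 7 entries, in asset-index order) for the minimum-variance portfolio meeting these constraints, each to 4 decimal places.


x=Σ⁻¹μ = [1.9824  2.5078  1.2874  3.3001  0.9520  0.4783  1.7984]
y=Σ⁻¹𝟙 = [10.0531  21.0736  8.2921  20.9749  19.3703  8.3225  9.5977]
a=μᵀx=1.771197  b=𝟙ᵀx=12.306436  c=𝟙ᵀy=97.684192  D=ac−b²=21.569606
λ₁=(c·0.161−b)/D = (97.684192·0.161−12.306436)/21.569606 = 0.158590
λ₂=(a−b·0.161)/D = (1.771197−12.306436·0.161)/21.569606 = -0.009742
w* = 0.158590·x + -0.009742·y:
  w_0 = 0.158590·1.9824 + -0.009742·10.0531 = 0.2164  (Lockheed)
  w_1 = 0.158590·2.5078 + -0.009742·21.0736 = 0.1924  (Intel)
  w_2 = 0.158590·1.2874 + -0.009742·8.2921 = 0.1234  (JPMorgan)
  w_3 = 0.158590·3.3001 + -0.009742·20.9749 = 0.3190  (Alcoa)
  w_4 = 0.158590·0.9520 + -0.009742·19.3703 = -0.0377  (Pfizer)
  w_5 = 0.158590·0.4783 + -0.009742·8.3225 = -0.0052  (Qualcomm)
  w_6 = 0.158590·1.7984 + -0.009742·9.5977 = 0.1917  (Walmart)
Σw_i=1.0000  μᵀw=0.1610
σ²=wᵀΣw=λ₁·μ_p+λ₂ = 0.158590·0.161 + -0.009742 = 0.015791 ≈ 0.0158

0.2164  0.1924  0.1234  0.3190  -0.0377  -0.0052  0.1917


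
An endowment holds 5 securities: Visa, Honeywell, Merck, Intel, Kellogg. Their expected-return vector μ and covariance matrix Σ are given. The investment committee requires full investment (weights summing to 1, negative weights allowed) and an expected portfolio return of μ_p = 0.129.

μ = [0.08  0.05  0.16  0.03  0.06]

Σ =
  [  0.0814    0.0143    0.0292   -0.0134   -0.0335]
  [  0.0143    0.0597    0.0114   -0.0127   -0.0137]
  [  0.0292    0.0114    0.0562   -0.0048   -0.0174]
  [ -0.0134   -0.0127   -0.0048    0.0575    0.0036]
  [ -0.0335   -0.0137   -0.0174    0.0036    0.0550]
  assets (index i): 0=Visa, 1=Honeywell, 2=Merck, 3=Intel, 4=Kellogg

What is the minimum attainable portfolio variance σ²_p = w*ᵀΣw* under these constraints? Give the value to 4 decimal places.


0.0245

p=Σ⁻¹μ = [1.0749  0.8708  3.0900  1.0427  2.8719]
q=Σ⁻¹𝟙 = [24.2353  23.2821  15.7689  26.8700  41.9726]
a=μᵀp=0.827537  b=𝟙ᵀp=8.950416  c=𝟙ᵀq=132.129022  D=ac−b²=29.231767
λ₁=(c·0.129−b)/D = (132.129022·0.129−8.950416)/29.231767 = 0.276898
λ₂=(a−b·0.129)/D = (0.827537−8.950416·0.129)/29.231767 = -0.011189
w* = 0.276898·p + -0.011189·q:
  w_0 = 0.276898·1.0749 + -0.011189·24.2353 = 0.0265  (Visa)
  w_1 = 0.276898·0.8708 + -0.011189·23.2821 = -0.0194  (Honeywell)
  w_2 = 0.276898·3.0900 + -0.011189·15.7689 = 0.6792  (Merck)
  w_3 = 0.276898·1.0427 + -0.011189·26.8700 = -0.0119  (Intel)
  w_4 = 0.276898·2.8719 + -0.011189·41.9726 = 0.3256  (Kellogg)
Σw_i=1.0000  μᵀw=0.1290
σ²=wᵀΣw=λ₁·μ_p+λ₂ = 0.276898·0.129 + -0.011189 = 0.024531 ≈ 0.0245


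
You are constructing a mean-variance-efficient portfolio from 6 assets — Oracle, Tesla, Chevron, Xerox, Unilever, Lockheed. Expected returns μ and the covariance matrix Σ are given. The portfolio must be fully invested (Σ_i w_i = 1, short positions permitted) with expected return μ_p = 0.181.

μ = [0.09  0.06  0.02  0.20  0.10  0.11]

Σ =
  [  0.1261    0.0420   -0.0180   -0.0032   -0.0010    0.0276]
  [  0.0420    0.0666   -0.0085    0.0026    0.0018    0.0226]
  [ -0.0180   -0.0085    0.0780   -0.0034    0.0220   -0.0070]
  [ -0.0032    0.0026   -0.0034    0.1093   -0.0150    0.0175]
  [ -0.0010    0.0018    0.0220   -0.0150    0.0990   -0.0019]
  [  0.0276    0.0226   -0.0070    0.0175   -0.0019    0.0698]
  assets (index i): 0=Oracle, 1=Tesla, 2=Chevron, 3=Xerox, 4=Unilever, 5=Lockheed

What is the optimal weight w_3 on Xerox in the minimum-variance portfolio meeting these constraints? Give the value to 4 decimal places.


g=Σ⁻¹μ = [0.5495  0.1720  0.2056  1.8804  1.2687  0.8867]
h=Σ⁻¹𝟙 = [4.9828  10.2212  13.8523  9.3094  8.4576  8.3324]
a=μᵀg=0.664372  b=𝟙ᵀg=4.962966  c=𝟙ᵀh=55.155620  D=ac−b²=12.012813
λ₁=(c·0.181−b)/D = (55.155620·0.181−4.962966)/12.012813 = 0.417904
λ₂=(a−b·0.181)/D = (0.664372−4.962966·0.181)/12.012813 = -0.019473
w* = 0.417904·g + -0.019473·h:
  w_0 = 0.417904·0.5495 + -0.019473·4.9828 = 0.1326  (Oracle)
  w_1 = 0.417904·0.1720 + -0.019473·10.2212 = -0.1271  (Tesla)
  w_2 = 0.417904·0.2056 + -0.019473·13.8523 = -0.1838  (Chevron)
  w_3 = 0.417904·1.8804 + -0.019473·9.3094 = 0.6045  (Xerox)
  w_4 = 0.417904·1.2687 + -0.019473·8.4576 = 0.3655  (Unilever)
  w_5 = 0.417904·0.8867 + -0.019473·8.3324 = 0.2083  (Lockheed)
Σw_i=1.0000  μᵀw=0.1810
σ²=wᵀΣw=λ₁·μ_p+λ₂ = 0.417904·0.181 + -0.019473 = 0.056168 ≈ 0.0562

0.6045


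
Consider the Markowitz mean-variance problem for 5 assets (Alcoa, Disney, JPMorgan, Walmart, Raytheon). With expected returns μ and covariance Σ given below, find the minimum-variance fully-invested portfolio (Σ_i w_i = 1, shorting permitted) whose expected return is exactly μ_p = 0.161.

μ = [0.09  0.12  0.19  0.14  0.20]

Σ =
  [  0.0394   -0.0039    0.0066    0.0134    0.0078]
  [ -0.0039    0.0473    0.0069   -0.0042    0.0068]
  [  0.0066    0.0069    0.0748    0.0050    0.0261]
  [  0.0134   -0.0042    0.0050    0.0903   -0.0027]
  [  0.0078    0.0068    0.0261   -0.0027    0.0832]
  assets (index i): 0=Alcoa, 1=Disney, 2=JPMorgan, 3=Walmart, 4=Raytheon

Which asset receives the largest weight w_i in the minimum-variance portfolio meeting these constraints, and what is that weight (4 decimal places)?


Raytheon (0.2700)

x=Σ⁻¹μ = [1.4539  2.3224  1.5301  1.4071  1.6434]
y=Σ⁻¹𝟙 = [22.2523  21.8654  6.5947  8.6140  6.3568]
a=μᵀx=1.225925  b=𝟙ᵀx=8.356857  c=𝟙ᵀy=65.683131  D=ac−b²=10.685518
λ₁=(c·0.161−b)/D = (65.683131·0.161−8.356857)/10.685518 = 0.207583
λ₂=(a−b·0.161)/D = (1.225925−8.356857·0.161)/10.685518 = -0.011186
w* = 0.207583·x + -0.011186·y:
  w_0 = 0.207583·1.4539 + -0.011186·22.2523 = 0.0529  (Alcoa)
  w_1 = 0.207583·2.3224 + -0.011186·21.8654 = 0.2375  (Disney)
  w_2 = 0.207583·1.5301 + -0.011186·6.5947 = 0.2439  (JPMorgan)
  w_3 = 0.207583·1.4071 + -0.011186·8.6140 = 0.1957  (Walmart)
  w_4 = 0.207583·1.6434 + -0.011186·6.3568 = 0.2700  (Raytheon)
Σw_i=1.0000  μᵀw=0.1610
σ²=wᵀΣw=λ₁·μ_p+λ₂ = 0.207583·0.161 + -0.011186 = 0.022235 ≈ 0.0222


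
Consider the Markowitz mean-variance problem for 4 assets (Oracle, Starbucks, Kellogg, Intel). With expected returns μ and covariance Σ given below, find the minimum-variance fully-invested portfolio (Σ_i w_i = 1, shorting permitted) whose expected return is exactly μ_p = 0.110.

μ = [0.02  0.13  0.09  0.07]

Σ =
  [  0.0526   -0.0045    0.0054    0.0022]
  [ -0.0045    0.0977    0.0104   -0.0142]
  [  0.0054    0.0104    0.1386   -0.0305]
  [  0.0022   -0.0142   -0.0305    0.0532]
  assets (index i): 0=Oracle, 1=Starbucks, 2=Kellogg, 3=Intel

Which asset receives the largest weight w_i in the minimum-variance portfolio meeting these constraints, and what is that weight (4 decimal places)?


Intel (0.5019)

p=Σ⁻¹μ = [0.3125  1.5716  1.0280  2.3117]
q=Σ⁻¹𝟙 = [17.8056  13.9500  11.7508  28.5210]
a=μᵀp=0.464885  b=𝟙ᵀp=5.223653  c=𝟙ᵀq=72.027389  D=ac−b²=6.197926
λ₁=(c·0.110−b)/D = (72.027389·0.110−5.223653)/6.197926 = 0.435526
λ₂=(a−b·0.110)/D = (0.464885−5.223653·0.110)/6.197926 = -0.017702
w* = 0.435526·p + -0.017702·q:
  w_0 = 0.435526·0.3125 + -0.017702·17.8056 = -0.1791  (Oracle)
  w_1 = 0.435526·1.5716 + -0.017702·13.9500 = 0.4375  (Starbucks)
  w_2 = 0.435526·1.0280 + -0.017702·11.7508 = 0.2397  (Kellogg)
  w_3 = 0.435526·2.3117 + -0.017702·28.5210 = 0.5019  (Intel)
Σw_i=1.0000  μᵀw=0.1100
σ²=wᵀΣw=λ₁·μ_p+λ₂ = 0.435526·0.110 + -0.017702 = 0.030206 ≈ 0.0302


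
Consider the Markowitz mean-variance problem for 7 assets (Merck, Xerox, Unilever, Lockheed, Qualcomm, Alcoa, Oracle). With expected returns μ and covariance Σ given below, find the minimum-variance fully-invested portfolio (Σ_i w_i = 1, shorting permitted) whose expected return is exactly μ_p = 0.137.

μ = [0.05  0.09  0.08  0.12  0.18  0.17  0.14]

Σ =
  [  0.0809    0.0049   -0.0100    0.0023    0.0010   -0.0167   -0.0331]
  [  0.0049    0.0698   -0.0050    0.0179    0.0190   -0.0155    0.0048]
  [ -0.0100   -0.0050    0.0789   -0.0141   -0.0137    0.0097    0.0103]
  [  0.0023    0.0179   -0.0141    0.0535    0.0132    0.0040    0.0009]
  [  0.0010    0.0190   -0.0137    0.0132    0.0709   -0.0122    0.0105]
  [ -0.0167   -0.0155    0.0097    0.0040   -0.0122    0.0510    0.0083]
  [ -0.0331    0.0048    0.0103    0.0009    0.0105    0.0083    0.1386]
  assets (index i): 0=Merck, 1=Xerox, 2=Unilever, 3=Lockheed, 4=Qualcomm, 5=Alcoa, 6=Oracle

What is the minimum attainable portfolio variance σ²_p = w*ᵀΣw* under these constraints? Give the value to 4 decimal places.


g=Σ⁻¹μ = [1.9262  1.1298  1.3638  1.0658  2.9307  4.5306  0.8294]
h=Σ⁻¹𝟙 = [22.3463  12.6947  16.4433  11.7575  15.2070  29.0825  7.9201]
a=μᵀg=1.848832  b=𝟙ᵀg=13.776296  c=𝟙ᵀh=115.451344  D=ac−b²=23.663785
λ₁=(c·0.137−b)/D = (115.451344·0.137−13.776296)/23.663785 = 0.086230
λ₂=(a−b·0.137)/D = (1.848832−13.776296·0.137)/23.663785 = -0.001628
w* = 0.086230·g + -0.001628·h:
  w_0 = 0.086230·1.9262 + -0.001628·22.3463 = 0.1297  (Merck)
  w_1 = 0.086230·1.1298 + -0.001628·12.6947 = 0.0768  (Xerox)
  w_2 = 0.086230·1.3638 + -0.001628·16.4433 = 0.0908  (Unilever)
  w_3 = 0.086230·1.0658 + -0.001628·11.7575 = 0.0728  (Lockheed)
  w_4 = 0.086230·2.9307 + -0.001628·15.2070 = 0.2280  (Qualcomm)
  w_5 = 0.086230·4.5306 + -0.001628·29.0825 = 0.3433  (Alcoa)
  w_6 = 0.086230·0.8294 + -0.001628·7.9201 = 0.0586  (Oracle)
Σw_i=1.0000  μᵀw=0.1370
σ²=wᵀΣw=λ₁·μ_p+λ₂ = 0.086230·0.137 + -0.001628 = 0.010186 ≈ 0.0102

0.0102


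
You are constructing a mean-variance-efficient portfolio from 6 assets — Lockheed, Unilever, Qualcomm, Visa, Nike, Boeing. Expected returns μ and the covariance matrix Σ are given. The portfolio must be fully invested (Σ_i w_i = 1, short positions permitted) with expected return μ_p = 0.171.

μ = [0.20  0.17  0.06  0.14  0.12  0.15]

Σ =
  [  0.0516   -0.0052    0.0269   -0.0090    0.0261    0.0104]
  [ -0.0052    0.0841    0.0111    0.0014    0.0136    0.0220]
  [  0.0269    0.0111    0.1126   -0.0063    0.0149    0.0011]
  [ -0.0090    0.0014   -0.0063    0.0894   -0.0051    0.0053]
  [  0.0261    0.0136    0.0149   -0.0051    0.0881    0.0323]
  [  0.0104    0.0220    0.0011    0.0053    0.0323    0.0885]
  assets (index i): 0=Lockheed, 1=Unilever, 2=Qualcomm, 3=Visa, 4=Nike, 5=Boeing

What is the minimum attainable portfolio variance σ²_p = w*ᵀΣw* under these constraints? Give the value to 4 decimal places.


0.0192

p=Σ⁻¹μ = [4.9111  2.3005  -0.7081  1.9140  -0.4373  0.5997]
q=Σ⁻¹𝟙 = [18.5021  10.6731  3.7441  13.0167  2.6231  4.6885]
a=μᵀp=1.636253  b=𝟙ᵀp=8.579889  c=𝟙ᵀq=53.247675  D=ac−b²=13.512186
λ₁=(c·0.171−b)/D = (53.247675·0.171−8.579889)/13.512186 = 0.038888
λ₂=(a−b·0.171)/D = (1.636253−8.579889·0.171)/13.512186 = 0.012514
w* = 0.038888·p + 0.012514·q:
  w_0 = 0.038888·4.9111 + 0.012514·18.5021 = 0.4225  (Lockheed)
  w_1 = 0.038888·2.3005 + 0.012514·10.6731 = 0.2230  (Unilever)
  w_2 = 0.038888·-0.7081 + 0.012514·3.7441 = 0.0193  (Qualcomm)
  w_3 = 0.038888·1.9140 + 0.012514·13.0167 = 0.2373  (Visa)
  w_4 = 0.038888·-0.4373 + 0.012514·2.6231 = 0.0158  (Nike)
  w_5 = 0.038888·0.5997 + 0.012514·4.6885 = 0.0820  (Boeing)
Σw_i=1.0000  μᵀw=0.1710
σ²=wᵀΣw=λ₁·μ_p+λ₂ = 0.038888·0.171 + 0.012514 = 0.019164 ≈ 0.0192


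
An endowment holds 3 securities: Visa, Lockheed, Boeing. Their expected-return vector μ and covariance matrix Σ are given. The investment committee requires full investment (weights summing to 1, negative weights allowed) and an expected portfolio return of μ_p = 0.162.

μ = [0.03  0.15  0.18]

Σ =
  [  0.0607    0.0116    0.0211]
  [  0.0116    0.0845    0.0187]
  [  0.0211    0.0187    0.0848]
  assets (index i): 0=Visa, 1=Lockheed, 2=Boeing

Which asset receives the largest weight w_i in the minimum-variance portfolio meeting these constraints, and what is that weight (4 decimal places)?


u=Σ⁻¹μ = [-0.4434  1.4107  1.9219]
v=Σ⁻¹𝟙 = [12.4670  8.6204  6.7895]
a=μᵀu=0.544243  b=𝟙ᵀu=2.889165  c=𝟙ᵀv=27.876803  D=ac−b²=6.824470
λ₁=(c·0.162−b)/D = (27.876803·0.162−2.889165)/6.824470 = 0.238389
λ₂=(a−b·0.162)/D = (0.544243−2.889165·0.162)/6.824470 = 0.011165
w* = 0.238389·u + 0.011165·v:
  w_0 = 0.238389·-0.4434 + 0.011165·12.4670 = 0.0335  (Visa)
  w_1 = 0.238389·1.4107 + 0.011165·8.6204 = 0.4325  (Lockheed)
  w_2 = 0.238389·1.9219 + 0.011165·6.7895 = 0.5340  (Boeing)
Σw_i=1.0000  μᵀw=0.1620
σ²=wᵀΣw=λ₁·μ_p+λ₂ = 0.238389·0.162 + 0.011165 = 0.049784 ≈ 0.0498

Boeing (0.5340)


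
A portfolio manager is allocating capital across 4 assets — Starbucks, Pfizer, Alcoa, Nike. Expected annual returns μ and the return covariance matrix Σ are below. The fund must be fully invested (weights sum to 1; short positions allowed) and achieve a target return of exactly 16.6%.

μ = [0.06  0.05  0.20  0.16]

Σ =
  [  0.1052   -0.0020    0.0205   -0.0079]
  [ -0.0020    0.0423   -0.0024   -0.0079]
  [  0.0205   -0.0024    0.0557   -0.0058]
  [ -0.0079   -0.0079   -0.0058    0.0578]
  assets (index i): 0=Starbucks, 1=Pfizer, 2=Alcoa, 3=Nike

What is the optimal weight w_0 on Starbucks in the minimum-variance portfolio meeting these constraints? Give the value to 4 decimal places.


-0.0291

p=Σ⁻¹μ = [0.0887  2.0606  4.0075  3.4641]
q=Σ⁻¹𝟙 = [8.2484  29.6429  18.7313  24.3596]
a=μᵀp=1.464102  b=𝟙ᵀp=9.620846  c=𝟙ᵀq=80.982177  D=ac−b²=26.005522
λ₁=(c·0.166−b)/D = (80.982177·0.166−9.620846)/26.005522 = 0.146976
λ₂=(a−b·0.166)/D = (1.464102−9.620846·0.166)/26.005522 = -0.005113
w* = 0.146976·p + -0.005113·q:
  w_0 = 0.146976·0.0887 + -0.005113·8.2484 = -0.0291  (Starbucks)
  w_1 = 0.146976·2.0606 + -0.005113·29.6429 = 0.1513  (Pfizer)
  w_2 = 0.146976·4.0075 + -0.005113·18.7313 = 0.4932  (Alcoa)
  w_3 = 0.146976·3.4641 + -0.005113·24.3596 = 0.3846  (Nike)
Σw_i=1.0000  μᵀw=0.1660
σ²=wᵀΣw=λ₁·μ_p+λ₂ = 0.146976·0.166 + -0.005113 = 0.019285 ≈ 0.0193


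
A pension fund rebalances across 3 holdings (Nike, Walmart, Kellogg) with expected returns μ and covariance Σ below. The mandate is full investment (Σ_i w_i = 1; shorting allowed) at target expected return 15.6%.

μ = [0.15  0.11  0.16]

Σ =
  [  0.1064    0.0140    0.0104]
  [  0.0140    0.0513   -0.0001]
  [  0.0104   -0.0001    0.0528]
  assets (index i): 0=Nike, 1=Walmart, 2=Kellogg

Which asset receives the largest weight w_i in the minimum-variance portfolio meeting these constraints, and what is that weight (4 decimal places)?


x=Σ⁻¹μ = [0.8788  1.9100  2.8608]
y=Σ⁻¹𝟙 = [5.2649  18.0913  17.9366]
a=μᵀx=0.799654  b=𝟙ᵀx=5.649638  c=𝟙ᵀy=41.292833  D=ac−b²=1.101583
λ₁=(c·0.156−b)/D = (41.292833·0.156−5.649638)/1.101583 = 0.719005
λ₂=(a−b·0.156)/D = (0.799654−5.649638·0.156)/1.101583 = -0.074156
w* = 0.719005·x + -0.074156·y:
  w_0 = 0.719005·0.8788 + -0.074156·5.2649 = 0.2415  (Nike)
  w_1 = 0.719005·1.9100 + -0.074156·18.0913 = 0.0317  (Walmart)
  w_2 = 0.719005·2.8608 + -0.074156·17.9366 = 0.7268  (Kellogg)
Σw_i=1.0000  μᵀw=0.1560
σ²=wᵀΣw=λ₁·μ_p+λ₂ = 0.719005·0.156 + -0.074156 = 0.038009 ≈ 0.0380

Kellogg (0.7268)


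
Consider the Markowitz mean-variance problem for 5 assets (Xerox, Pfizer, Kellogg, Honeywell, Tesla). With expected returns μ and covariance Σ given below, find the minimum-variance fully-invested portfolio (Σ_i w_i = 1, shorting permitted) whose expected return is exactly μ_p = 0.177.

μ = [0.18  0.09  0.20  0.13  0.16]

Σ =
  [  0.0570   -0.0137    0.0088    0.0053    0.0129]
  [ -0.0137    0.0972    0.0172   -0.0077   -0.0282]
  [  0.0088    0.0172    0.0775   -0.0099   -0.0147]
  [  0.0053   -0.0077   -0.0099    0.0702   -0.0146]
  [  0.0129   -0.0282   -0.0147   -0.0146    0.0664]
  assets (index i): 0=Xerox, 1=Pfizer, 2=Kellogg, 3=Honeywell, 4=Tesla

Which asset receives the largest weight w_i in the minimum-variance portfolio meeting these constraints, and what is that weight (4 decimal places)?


u=Σ⁻¹μ = [1.8966  2.1715  3.1365  3.3009  4.3836]
v=Σ⁻¹𝟙 = [10.6842  19.6101  16.1504  24.1474  30.1979]
a=μᵀu=2.294598  b=𝟙ᵀu=14.888980  c=𝟙ᵀv=100.790077  D=ac−b²=9.590981
λ₁=(c·0.177−b)/D = (100.790077·0.177−14.888980)/9.590981 = 0.307671
λ₂=(a−b·0.177)/D = (2.294598−14.888980·0.177)/9.590981 = -0.035528
w* = 0.307671·u + -0.035528·v:
  w_0 = 0.307671·1.8966 + -0.035528·10.6842 = 0.2039  (Xerox)
  w_1 = 0.307671·2.1715 + -0.035528·19.6101 = -0.0286  (Pfizer)
  w_2 = 0.307671·3.1365 + -0.035528·16.1504 = 0.3912  (Kellogg)
  w_3 = 0.307671·3.3009 + -0.035528·24.1474 = 0.1577  (Honeywell)
  w_4 = 0.307671·4.3836 + -0.035528·30.1979 = 0.2758  (Tesla)
Σw_i=1.0000  μᵀw=0.1770
σ²=wᵀΣw=λ₁·μ_p+λ₂ = 0.307671·0.177 + -0.035528 = 0.018929 ≈ 0.0189

Kellogg (0.3912)


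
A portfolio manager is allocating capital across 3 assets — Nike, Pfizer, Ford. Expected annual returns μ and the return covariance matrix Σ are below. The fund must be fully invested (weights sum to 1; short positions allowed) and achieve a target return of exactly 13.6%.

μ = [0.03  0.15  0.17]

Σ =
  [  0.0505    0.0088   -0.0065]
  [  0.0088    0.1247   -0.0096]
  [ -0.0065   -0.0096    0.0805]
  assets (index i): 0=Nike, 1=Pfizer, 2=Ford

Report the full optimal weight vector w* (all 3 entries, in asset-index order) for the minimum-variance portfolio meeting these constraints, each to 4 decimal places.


u=Σ⁻¹μ = [0.6606  1.3352  2.3244]
v=Σ⁻¹𝟙 = [20.3836  7.7348  14.9907]
a=μᵀu=0.615242  b=𝟙ᵀu=4.320146  c=𝟙ᵀv=43.109115  D=ac−b²=7.858854
λ₁=(c·0.136−b)/D = (43.109115·0.136−4.320146)/7.858854 = 0.196300
λ₂=(a−b·0.136)/D = (0.615242−4.320146·0.136)/7.858854 = 0.003525
w* = 0.196300·u + 0.003525·v:
  w_0 = 0.196300·0.6606 + 0.003525·20.3836 = 0.2015  (Nike)
  w_1 = 0.196300·1.3352 + 0.003525·7.7348 = 0.2894  (Pfizer)
  w_2 = 0.196300·2.3244 + 0.003525·14.9907 = 0.5091  (Ford)
Σw_i=1.0000  μᵀw=0.1360
σ²=wᵀΣw=λ₁·μ_p+λ₂ = 0.196300·0.136 + 0.003525 = 0.030222 ≈ 0.0302

0.2015  0.2894  0.5091


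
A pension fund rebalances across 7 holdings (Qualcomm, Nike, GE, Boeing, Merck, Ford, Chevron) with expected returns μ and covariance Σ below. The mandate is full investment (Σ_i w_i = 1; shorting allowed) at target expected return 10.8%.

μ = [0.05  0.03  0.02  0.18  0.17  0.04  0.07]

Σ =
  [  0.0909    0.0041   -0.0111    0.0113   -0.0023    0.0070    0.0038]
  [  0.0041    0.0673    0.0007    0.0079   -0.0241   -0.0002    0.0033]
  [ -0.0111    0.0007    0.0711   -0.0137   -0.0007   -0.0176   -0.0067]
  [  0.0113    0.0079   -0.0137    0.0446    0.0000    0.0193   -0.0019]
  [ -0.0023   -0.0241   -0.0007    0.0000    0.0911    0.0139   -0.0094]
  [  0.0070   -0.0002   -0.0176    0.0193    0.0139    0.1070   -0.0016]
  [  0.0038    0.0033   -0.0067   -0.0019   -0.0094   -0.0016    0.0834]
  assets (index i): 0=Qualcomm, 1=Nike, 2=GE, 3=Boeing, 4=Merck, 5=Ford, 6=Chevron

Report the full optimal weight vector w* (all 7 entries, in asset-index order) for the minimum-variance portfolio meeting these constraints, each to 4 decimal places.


u=Σ⁻¹μ = [0.1479  0.6383  1.1794  4.5313  2.2579  -0.5326  1.2496]
v=Σ⁻¹𝟙 = [9.5931  16.5987  22.8506  21.8287  16.3355  6.6757  15.1988]
a=μᵀu=1.315786  b=𝟙ᵀu=9.471762  c=𝟙ᵀv=109.080962  D=ac−b²=53.812910
λ₁=(c·0.108−b)/D = (109.080962·0.108−9.471762)/53.812910 = 0.042908
λ₂=(a−b·0.108)/D = (1.315786−9.471762·0.108)/53.812910 = 0.005442
w* = 0.042908·u + 0.005442·v:
  w_0 = 0.042908·0.1479 + 0.005442·9.5931 = 0.0585  (Qualcomm)
  w_1 = 0.042908·0.6383 + 0.005442·16.5987 = 0.1177  (Nike)
  w_2 = 0.042908·1.1794 + 0.005442·22.8506 = 0.1750  (GE)
  w_3 = 0.042908·4.5313 + 0.005442·21.8287 = 0.3132  (Boeing)
  w_4 = 0.042908·2.2579 + 0.005442·16.3355 = 0.1858  (Merck)
  w_5 = 0.042908·-0.5326 + 0.005442·6.6757 = 0.0135  (Ford)
  w_6 = 0.042908·1.2496 + 0.005442·15.1988 = 0.1363  (Chevron)
Σw_i=1.0000  μᵀw=0.1080
σ²=wᵀΣw=λ₁·μ_p+λ₂ = 0.042908·0.108 + 0.005442 = 0.010076 ≈ 0.0101

0.0585  0.1177  0.1750  0.3132  0.1858  0.0135  0.1363


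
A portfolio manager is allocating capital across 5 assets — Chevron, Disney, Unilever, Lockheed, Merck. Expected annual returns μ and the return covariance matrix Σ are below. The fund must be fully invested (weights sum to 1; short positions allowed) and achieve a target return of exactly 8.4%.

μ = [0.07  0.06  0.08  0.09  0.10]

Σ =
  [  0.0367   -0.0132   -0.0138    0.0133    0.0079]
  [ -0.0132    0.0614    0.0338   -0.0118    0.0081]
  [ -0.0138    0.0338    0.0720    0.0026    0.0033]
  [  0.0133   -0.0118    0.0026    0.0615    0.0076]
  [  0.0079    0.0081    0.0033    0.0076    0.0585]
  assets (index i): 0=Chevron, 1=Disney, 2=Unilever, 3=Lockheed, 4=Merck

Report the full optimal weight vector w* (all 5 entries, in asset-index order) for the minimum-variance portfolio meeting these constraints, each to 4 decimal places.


g=Σ⁻¹μ = [1.9880  0.9190  0.9720  1.0297  1.1251]
h=Σ⁻¹𝟙 = [31.9641  18.4712  10.5580  11.4396  8.1382]
a=μᵀg=0.477241  b=𝟙ᵀg=6.033787  c=𝟙ᵀh=80.571156  D=ac−b²=2.045291
λ₁=(c·0.084−b)/D = (80.571156·0.084−6.033787)/2.045291 = 0.358966
λ₂=(a−b·0.084)/D = (0.477241−6.033787·0.084)/2.045291 = -0.014471
w* = 0.358966·g + -0.014471·h:
  w_0 = 0.358966·1.9880 + -0.014471·31.9641 = 0.2511  (Chevron)
  w_1 = 0.358966·0.9190 + -0.014471·18.4712 = 0.0626  (Disney)
  w_2 = 0.358966·0.9720 + -0.014471·10.5580 = 0.1961  (Unilever)
  w_3 = 0.358966·1.0297 + -0.014471·11.4396 = 0.2041  (Lockheed)
  w_4 = 0.358966·1.1251 + -0.014471·8.1382 = 0.2861  (Merck)
Σw_i=1.0000  μᵀw=0.0840
σ²=wᵀΣw=λ₁·μ_p+λ₂ = 0.358966·0.084 + -0.014471 = 0.015682 ≈ 0.0157

0.2511  0.0626  0.1961  0.2041  0.2861


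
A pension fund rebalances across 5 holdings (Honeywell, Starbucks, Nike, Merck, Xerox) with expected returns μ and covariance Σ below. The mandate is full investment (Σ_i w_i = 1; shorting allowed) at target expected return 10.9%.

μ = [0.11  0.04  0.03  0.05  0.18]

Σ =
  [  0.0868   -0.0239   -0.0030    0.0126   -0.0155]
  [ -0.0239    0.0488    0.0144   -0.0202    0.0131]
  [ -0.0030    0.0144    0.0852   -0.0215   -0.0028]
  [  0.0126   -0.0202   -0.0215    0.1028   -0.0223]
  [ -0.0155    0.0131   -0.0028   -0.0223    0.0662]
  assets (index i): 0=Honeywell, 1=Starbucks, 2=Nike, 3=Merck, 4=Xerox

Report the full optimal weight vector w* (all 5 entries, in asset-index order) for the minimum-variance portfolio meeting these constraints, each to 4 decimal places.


0.2300  0.1577  0.0808  0.1592  0.3722

g=Σ⁻¹μ = [2.0562  1.2738  0.6680  1.3702  3.4382]
h=Σ⁻¹𝟙 = [20.9980  29.4837  13.3612  20.4354  21.6368]
a=μᵀg=0.984558  b=𝟙ᵀg=8.806355  c=𝟙ᵀh=105.915109  D=ac−b²=26.727688
λ₁=(c·0.109−b)/D = (105.915109·0.109−8.806355)/26.727688 = 0.102455
λ₂=(a−b·0.109)/D = (0.984558−8.806355·0.109)/26.727688 = 0.000923
w* = 0.102455·g + 0.000923·h:
  w_0 = 0.102455·2.0562 + 0.000923·20.9980 = 0.2300  (Honeywell)
  w_1 = 0.102455·1.2738 + 0.000923·29.4837 = 0.1577  (Starbucks)
  w_2 = 0.102455·0.6680 + 0.000923·13.3612 = 0.0808  (Nike)
  w_3 = 0.102455·1.3702 + 0.000923·20.4354 = 0.1592  (Merck)
  w_4 = 0.102455·3.4382 + 0.000923·21.6368 = 0.3722  (Xerox)
Σw_i=1.0000  μᵀw=0.1090
σ²=wᵀΣw=λ₁·μ_p+λ₂ = 0.102455·0.109 + 0.000923 = 0.012090 ≈ 0.0121


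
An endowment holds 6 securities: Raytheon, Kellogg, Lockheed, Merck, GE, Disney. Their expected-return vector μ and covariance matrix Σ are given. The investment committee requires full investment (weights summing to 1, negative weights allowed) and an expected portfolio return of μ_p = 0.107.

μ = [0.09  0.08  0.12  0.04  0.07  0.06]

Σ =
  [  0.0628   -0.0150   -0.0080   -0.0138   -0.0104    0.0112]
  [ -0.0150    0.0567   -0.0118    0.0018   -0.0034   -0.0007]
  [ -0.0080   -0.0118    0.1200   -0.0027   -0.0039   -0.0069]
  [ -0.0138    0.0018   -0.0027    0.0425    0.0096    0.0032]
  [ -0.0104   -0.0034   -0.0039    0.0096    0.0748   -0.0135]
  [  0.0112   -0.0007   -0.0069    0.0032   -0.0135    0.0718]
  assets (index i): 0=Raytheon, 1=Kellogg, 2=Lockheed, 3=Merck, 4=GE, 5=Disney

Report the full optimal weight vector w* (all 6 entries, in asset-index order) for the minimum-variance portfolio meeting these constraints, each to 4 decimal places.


x=Σ⁻¹μ = [2.6265  2.4806  1.5446  1.3959  1.4615  0.8112]
y=Σ⁻¹𝟙 = [32.0047  29.6785  15.3759  28.4535  18.6534  12.9413]
a=μᵀx=0.826988  b=𝟙ᵀx=10.320175  c=𝟙ᵀy=137.107386  D=ac−b²=6.880197
λ₁=(c·0.107−b)/D = (137.107386·0.107−10.320175)/6.880197 = 0.632295
λ₂=(a−b·0.107)/D = (0.826988−10.320175·0.107)/6.880197 = -0.040300
w* = 0.632295·x + -0.040300·y:
  w_0 = 0.632295·2.6265 + -0.040300·32.0047 = 0.3709  (Raytheon)
  w_1 = 0.632295·2.4806 + -0.040300·29.6785 = 0.3724  (Kellogg)
  w_2 = 0.632295·1.5446 + -0.040300·15.3759 = 0.3570  (Lockheed)
  w_3 = 0.632295·1.3959 + -0.040300·28.4535 = -0.2641  (Merck)
  w_4 = 0.632295·1.4615 + -0.040300·18.6534 = 0.1724  (GE)
  w_5 = 0.632295·0.8112 + -0.040300·12.9413 = -0.0086  (Disney)
Σw_i=1.0000  μᵀw=0.1070
σ²=wᵀΣw=λ₁·μ_p+λ₂ = 0.632295·0.107 + -0.040300 = 0.027356 ≈ 0.0274

0.3709  0.3724  0.3570  -0.2641  0.1724  -0.0086


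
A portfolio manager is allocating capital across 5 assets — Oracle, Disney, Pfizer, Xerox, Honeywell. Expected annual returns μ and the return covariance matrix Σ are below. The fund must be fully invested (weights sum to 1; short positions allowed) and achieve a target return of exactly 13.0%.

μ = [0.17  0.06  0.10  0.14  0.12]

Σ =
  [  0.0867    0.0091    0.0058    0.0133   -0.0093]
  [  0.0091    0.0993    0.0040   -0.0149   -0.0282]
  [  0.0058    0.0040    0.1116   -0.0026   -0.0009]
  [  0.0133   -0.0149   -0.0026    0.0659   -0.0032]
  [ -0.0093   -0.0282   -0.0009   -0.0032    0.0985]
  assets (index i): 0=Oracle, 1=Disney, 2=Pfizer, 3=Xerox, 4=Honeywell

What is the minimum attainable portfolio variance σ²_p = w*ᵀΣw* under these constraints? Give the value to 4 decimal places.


0.0180

g=Σ⁻¹μ = [1.6287  1.2672  0.8319  2.2031  1.8140]
h=Σ⁻¹𝟙 = [8.1801  16.3547  8.5080  18.3476  16.2807]
a=μᵀg=0.962235  b=𝟙ᵀg=7.745048  c=𝟙ᵀh=67.671132  D=ac−b²=5.129741
λ₁=(c·0.130−b)/D = (67.671132·0.130−7.745048)/5.129741 = 0.205117
λ₂=(a−b·0.130)/D = (0.962235−7.745048·0.130)/5.129741 = -0.008699
w* = 0.205117·g + -0.008699·h:
  w_0 = 0.205117·1.6287 + -0.008699·8.1801 = 0.2629  (Oracle)
  w_1 = 0.205117·1.2672 + -0.008699·16.3547 = 0.1177  (Disney)
  w_2 = 0.205117·0.8319 + -0.008699·8.5080 = 0.0966  (Pfizer)
  w_3 = 0.205117·2.2031 + -0.008699·18.3476 = 0.2923  (Xerox)
  w_4 = 0.205117·1.8140 + -0.008699·16.2807 = 0.2305  (Honeywell)
Σw_i=1.0000  μᵀw=0.1300
σ²=wᵀΣw=λ₁·μ_p+λ₂ = 0.205117·0.130 + -0.008699 = 0.017967 ≈ 0.0180


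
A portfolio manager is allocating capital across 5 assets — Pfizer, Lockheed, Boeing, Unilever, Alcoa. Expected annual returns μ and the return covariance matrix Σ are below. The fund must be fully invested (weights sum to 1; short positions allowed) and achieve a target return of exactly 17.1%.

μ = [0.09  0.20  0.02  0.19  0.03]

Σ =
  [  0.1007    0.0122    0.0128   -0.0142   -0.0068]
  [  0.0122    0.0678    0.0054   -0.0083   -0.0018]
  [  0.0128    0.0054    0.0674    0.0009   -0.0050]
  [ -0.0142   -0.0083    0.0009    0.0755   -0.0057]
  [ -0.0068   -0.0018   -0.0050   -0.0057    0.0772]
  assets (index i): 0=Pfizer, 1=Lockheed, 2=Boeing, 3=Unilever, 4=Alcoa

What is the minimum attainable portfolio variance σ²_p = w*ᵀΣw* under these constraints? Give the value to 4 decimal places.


0.0218

p=Σ⁻¹μ = [1.0176  3.1797  -0.1355  3.1175  0.7738]
q=Σ⁻¹𝟙 = [10.1726  14.5231  12.7145  17.8360  16.3284]
a=μᵀp=1.340365  b=𝟙ᵀp=7.953143  c=𝟙ᵀq=71.574604  D=ac−b²=32.683596
λ₁=(c·0.171−b)/D = (71.574604·0.171−7.953143)/32.683596 = 0.131140
λ₂=(a−b·0.171)/D = (1.340365−7.953143·0.171)/32.683596 = -0.000600
w* = 0.131140·p + -0.000600·q:
  w_0 = 0.131140·1.0176 + -0.000600·10.1726 = 0.1273  (Pfizer)
  w_1 = 0.131140·3.1797 + -0.000600·14.5231 = 0.4083  (Lockheed)
  w_2 = 0.131140·-0.1355 + -0.000600·12.7145 = -0.0254  (Boeing)
  w_3 = 0.131140·3.1175 + -0.000600·17.8360 = 0.3981  (Unilever)
  w_4 = 0.131140·0.7738 + -0.000600·16.3284 = 0.0917  (Alcoa)
Σw_i=1.0000  μᵀw=0.1710
σ²=wᵀΣw=λ₁·μ_p+λ₂ = 0.131140·0.171 + -0.000600 = 0.021824 ≈ 0.0218


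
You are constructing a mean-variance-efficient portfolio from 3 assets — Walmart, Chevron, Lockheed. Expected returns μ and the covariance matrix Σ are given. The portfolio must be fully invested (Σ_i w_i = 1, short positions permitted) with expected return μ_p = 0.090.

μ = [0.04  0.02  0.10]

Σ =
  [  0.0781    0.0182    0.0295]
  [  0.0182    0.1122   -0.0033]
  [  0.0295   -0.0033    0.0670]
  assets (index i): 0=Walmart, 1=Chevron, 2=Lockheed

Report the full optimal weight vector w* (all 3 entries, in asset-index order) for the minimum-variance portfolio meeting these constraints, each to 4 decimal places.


g=Σ⁻¹μ = [-0.1363  0.2464  1.5647]
h=Σ⁻¹𝟙 = [6.0919  8.2966  12.6518]
a=μᵀg=0.155944  b=𝟙ᵀg=1.674784  c=𝟙ᵀh=27.040240  D=ac−b²=1.411857
λ₁=(c·0.090−b)/D = (27.040240·0.090−1.674784)/1.411857 = 0.537475
λ₂=(a−b·0.090)/D = (0.155944−1.674784·0.090)/1.411857 = 0.003692
w* = 0.537475·g + 0.003692·h:
  w_0 = 0.537475·-0.1363 + 0.003692·6.0919 = -0.0507  (Walmart)
  w_1 = 0.537475·0.2464 + 0.003692·8.2966 = 0.1631  (Chevron)
  w_2 = 0.537475·1.5647 + 0.003692·12.6518 = 0.8877  (Lockheed)
Σw_i=1.0000  μᵀw=0.0900
σ²=wᵀΣw=λ₁·μ_p+λ₂ = 0.537475·0.090 + 0.003692 = 0.052065 ≈ 0.0521

-0.0507  0.1631  0.8877


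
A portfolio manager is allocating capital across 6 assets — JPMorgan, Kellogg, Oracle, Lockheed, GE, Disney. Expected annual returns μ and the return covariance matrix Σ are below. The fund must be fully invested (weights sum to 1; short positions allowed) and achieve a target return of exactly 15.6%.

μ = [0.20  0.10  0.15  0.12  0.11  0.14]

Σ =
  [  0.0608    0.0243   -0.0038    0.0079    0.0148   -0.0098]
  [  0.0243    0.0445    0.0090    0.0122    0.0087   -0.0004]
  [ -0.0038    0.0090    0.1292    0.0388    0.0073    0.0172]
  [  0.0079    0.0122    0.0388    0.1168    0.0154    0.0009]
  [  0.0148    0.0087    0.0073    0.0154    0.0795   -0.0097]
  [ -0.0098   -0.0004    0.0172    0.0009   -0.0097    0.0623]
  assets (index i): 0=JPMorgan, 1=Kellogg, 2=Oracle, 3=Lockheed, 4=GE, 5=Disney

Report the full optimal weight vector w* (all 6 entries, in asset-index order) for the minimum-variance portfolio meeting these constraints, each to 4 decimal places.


x=Σ⁻¹μ = [3.5393  -0.1025  0.7314  0.4129  0.9230  2.7391]
y=Σ⁻¹𝟙 = [11.5782  12.6211  2.9359  3.9855  10.2803  18.6862]
a=μᵀx=1.341884  b=𝟙ᵀx=8.243298  c=𝟙ᵀy=60.087227  D=ac−b²=12.678130
λ₁=(c·0.156−b)/D = (60.087227·0.156−8.243298)/12.678130 = 0.089154
λ₂=(a−b·0.156)/D = (1.341884−8.243298·0.156)/12.678130 = 0.004412
w* = 0.089154·x + 0.004412·y:
  w_0 = 0.089154·3.5393 + 0.004412·11.5782 = 0.3666  (JPMorgan)
  w_1 = 0.089154·-0.1025 + 0.004412·12.6211 = 0.0465  (Kellogg)
  w_2 = 0.089154·0.7314 + 0.004412·2.9359 = 0.0782  (Oracle)
  w_3 = 0.089154·0.4129 + 0.004412·3.9855 = 0.0544  (Lockheed)
  w_4 = 0.089154·0.9230 + 0.004412·10.2803 = 0.1276  (GE)
  w_5 = 0.089154·2.7391 + 0.004412·18.6862 = 0.3266  (Disney)
Σw_i=1.0000  μᵀw=0.1560
σ²=wᵀΣw=λ₁·μ_p+λ₂ = 0.089154·0.156 + 0.004412 = 0.018320 ≈ 0.0183

0.3666  0.0465  0.0782  0.0544  0.1276  0.3266


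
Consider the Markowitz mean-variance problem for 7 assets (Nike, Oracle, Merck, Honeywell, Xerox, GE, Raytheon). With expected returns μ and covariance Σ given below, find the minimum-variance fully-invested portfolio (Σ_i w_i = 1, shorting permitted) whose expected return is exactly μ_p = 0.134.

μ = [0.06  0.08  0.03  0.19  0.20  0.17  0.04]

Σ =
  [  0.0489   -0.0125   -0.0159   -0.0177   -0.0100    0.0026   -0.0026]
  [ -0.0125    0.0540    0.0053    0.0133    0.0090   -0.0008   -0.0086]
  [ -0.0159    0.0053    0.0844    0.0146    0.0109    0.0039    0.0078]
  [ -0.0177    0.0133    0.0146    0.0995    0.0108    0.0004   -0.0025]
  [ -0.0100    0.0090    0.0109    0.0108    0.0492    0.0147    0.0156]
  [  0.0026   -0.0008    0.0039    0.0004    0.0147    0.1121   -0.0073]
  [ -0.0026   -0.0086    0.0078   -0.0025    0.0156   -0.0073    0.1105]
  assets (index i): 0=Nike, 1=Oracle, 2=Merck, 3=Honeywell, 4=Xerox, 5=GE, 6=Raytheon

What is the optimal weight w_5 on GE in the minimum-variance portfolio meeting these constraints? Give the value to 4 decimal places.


0.0846

u=Σ⁻¹μ = [2.8938  1.1013  -0.0280  1.8754  3.7255  0.9694  0.0983]
v=Σ⁻¹𝟙 = [37.0924  22.6214  12.6534  10.5022  13.6279  6.5781  9.5382]
a=μᵀu=1.531043  b=𝟙ᵀu=10.635653  c=𝟙ᵀv=112.613538  D=ac−b²=59.299065
λ₁=(c·0.134−b)/D = (112.613538·0.134−10.635653)/59.299065 = 0.075120
λ₂=(a−b·0.134)/D = (1.531043−10.635653·0.134)/59.299065 = 0.001785
w* = 0.075120·u + 0.001785·v:
  w_0 = 0.075120·2.8938 + 0.001785·37.0924 = 0.2836  (Nike)
  w_1 = 0.075120·1.1013 + 0.001785·22.6214 = 0.1231  (Oracle)
  w_2 = 0.075120·-0.0280 + 0.001785·12.6534 = 0.0205  (Merck)
  w_3 = 0.075120·1.8754 + 0.001785·10.5022 = 0.1596  (Honeywell)
  w_4 = 0.075120·3.7255 + 0.001785·13.6279 = 0.3042  (Xerox)
  w_5 = 0.075120·0.9694 + 0.001785·6.5781 = 0.0846  (GE)
  w_6 = 0.075120·0.0983 + 0.001785·9.5382 = 0.0244  (Raytheon)
Σw_i=1.0000  μᵀw=0.1340
σ²=wᵀΣw=λ₁·μ_p+λ₂ = 0.075120·0.134 + 0.001785 = 0.011851 ≈ 0.0119
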